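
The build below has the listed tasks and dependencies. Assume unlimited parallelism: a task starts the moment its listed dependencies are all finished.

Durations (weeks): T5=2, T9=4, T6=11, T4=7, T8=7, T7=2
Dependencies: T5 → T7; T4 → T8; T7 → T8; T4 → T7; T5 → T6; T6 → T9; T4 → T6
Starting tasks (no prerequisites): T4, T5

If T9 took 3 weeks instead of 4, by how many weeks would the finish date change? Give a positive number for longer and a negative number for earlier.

-1

Baseline: T4→T6→T9 = 7+11+4 = 22 → 22 weeks.
T9 is on the critical path; changing it to 3 makes that path 21 weeks.
That remains the longest chain; total 21 weeks.
Change in finish: 21 − 22 = -1 weeks.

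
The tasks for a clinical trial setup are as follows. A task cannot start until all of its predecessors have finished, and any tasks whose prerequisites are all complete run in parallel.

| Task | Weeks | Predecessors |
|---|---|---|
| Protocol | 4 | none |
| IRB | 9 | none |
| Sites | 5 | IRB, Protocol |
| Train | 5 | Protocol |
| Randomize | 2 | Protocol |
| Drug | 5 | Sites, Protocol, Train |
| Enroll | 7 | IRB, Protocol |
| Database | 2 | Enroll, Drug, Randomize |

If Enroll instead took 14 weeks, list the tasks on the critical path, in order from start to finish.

IRB, Enroll, Database

The binding path is IRB→Sites→Drug→Database = 9+5+5+2 = 21; finish at 21 weeks.
Enroll has 3 weeks of float (longest path through it is 18).
The binding chain switches to IRB→Enroll→Database = 9+14+2 = 25; finish 25 weeks.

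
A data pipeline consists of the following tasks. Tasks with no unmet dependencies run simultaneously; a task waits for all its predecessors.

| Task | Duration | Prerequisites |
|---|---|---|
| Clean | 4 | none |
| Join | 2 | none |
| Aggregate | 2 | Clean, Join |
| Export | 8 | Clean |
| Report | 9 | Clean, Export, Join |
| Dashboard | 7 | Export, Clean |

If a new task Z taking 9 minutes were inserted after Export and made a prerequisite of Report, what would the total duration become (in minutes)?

Originally the project takes 21 minutes.
With Z inserted, Report now waits for max(Clean, Export, Join, Z).
New critical path: Clean→Export→Z→Report = 4+8+9+9 = 30 ⇒ 30 minutes.

30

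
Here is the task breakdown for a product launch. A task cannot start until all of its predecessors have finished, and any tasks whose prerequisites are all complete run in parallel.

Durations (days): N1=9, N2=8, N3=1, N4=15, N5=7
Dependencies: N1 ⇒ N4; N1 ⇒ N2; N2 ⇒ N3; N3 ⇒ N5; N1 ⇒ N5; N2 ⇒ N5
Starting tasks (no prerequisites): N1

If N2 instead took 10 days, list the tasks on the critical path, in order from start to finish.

The binding path is N1→N2→N3→N5 = 9+8+1+7 = 25; finish at 25 days.
Since N2 is critical, the +2 change carries straight to that chain (now 27 days).
The critical path is still N1→N2→N3→N5; finish is now 27 days.

N1, N2, N3, N5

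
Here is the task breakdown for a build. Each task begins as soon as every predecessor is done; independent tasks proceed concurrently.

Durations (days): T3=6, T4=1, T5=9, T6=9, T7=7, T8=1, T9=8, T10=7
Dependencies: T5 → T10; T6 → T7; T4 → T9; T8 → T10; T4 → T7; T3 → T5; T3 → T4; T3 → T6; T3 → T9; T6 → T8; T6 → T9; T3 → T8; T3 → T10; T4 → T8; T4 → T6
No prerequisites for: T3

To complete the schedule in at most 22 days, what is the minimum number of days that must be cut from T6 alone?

2

Current finish: 24 days; target: 22.
T6 is on every critical path, so each day cut from T6 cuts the finish by one (this holds down to a finish of 22).
Need 24 − 22 = 2 days off T6 → T6 becomes 7 days, finish becomes 22.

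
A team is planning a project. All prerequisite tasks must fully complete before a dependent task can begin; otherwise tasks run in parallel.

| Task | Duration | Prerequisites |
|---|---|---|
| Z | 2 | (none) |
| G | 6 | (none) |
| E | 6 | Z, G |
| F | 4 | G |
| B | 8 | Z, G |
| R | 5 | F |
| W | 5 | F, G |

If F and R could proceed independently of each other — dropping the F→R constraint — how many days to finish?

15

Before: longest chain G→F→R = 6+4+5 = 15, finish 15.
Without F→R, R's earliest start moves from 10 to 0.
After: G→F→W = 6+4+5 = 15 → 15 days.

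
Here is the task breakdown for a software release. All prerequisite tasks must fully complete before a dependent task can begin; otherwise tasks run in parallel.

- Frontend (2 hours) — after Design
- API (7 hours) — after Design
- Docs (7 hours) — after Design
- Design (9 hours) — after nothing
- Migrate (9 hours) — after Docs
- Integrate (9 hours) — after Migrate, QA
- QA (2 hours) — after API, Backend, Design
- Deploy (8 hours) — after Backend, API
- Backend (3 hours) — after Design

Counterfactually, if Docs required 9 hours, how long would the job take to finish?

Actual critical path: Design→Docs→Migrate→Integrate = 9+7+9+9 = 34 ⇒ 34 hours.
Docs lies on that path, so at 9 hours the path becomes 36 hours.
No other chain overtakes it, so the finish is 36 hours.

36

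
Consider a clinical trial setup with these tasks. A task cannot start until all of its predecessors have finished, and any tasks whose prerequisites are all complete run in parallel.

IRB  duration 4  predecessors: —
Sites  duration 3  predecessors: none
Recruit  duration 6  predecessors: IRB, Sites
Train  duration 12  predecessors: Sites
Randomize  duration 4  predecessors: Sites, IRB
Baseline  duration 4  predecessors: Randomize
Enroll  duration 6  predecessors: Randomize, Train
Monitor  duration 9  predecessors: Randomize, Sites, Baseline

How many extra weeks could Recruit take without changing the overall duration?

IRB→Randomize→Baseline→Monitor = 4+4+4+9 = 21 sets the makespan at 21 weeks.
The longest chain containing Recruit totals 10 weeks.
Float = 21 − 10 = 11.

11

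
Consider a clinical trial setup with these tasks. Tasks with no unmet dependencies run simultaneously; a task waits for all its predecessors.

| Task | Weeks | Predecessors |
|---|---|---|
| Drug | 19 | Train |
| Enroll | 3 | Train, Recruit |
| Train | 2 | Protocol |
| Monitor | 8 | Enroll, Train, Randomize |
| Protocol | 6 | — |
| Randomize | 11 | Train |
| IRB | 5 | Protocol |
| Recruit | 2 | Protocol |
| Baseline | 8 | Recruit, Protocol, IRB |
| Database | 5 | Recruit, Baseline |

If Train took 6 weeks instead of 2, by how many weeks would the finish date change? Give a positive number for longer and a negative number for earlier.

4

Actual critical path: Protocol→Train→Randomize→Monitor = 6+2+11+8 = 27 ⇒ 27 weeks.
Since Train is critical, the +4 change carries straight to that chain (now 31 weeks).
No other chain overtakes it, so the finish is 31 weeks.
Change in finish: 31 − 27 = +4 weeks.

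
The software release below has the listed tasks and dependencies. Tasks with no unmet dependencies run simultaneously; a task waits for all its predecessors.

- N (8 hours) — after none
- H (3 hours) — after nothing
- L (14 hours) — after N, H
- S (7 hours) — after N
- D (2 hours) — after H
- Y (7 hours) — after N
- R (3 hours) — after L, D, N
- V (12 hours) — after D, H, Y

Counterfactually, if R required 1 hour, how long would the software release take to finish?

27

Actual critical path: N→Y→V = 8+7+12 = 27 ⇒ 27 hours.
The longest path through R is only 25 hours, so R has float 2.
No other chain overtakes it, so the finish is 27 hours.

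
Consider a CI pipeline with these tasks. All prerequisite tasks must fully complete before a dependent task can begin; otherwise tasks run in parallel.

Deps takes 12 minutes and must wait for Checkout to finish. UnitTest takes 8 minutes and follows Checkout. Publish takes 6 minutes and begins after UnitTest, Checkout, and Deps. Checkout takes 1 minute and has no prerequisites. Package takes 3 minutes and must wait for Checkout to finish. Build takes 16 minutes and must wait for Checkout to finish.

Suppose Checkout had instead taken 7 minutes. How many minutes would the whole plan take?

25

Critical path before the change: Checkout→Deps→Publish = 1+12+6 = 19 giving 19 minutes.
Since Checkout is critical, the +6 change carries straight to that chain (now 25 minutes).
No other chain overtakes it, so the finish is 25 minutes.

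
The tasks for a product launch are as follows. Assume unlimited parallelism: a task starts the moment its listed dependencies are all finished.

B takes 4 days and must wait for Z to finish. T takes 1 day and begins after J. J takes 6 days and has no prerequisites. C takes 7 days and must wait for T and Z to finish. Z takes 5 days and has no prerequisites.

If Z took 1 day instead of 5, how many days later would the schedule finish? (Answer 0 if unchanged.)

0

The binding path is J→T→C = 6+1+7 = 14; finish at 14 days.
Z is off the critical path — its longest chain is 12 days, giving 2 of slack.
That remains the longest chain; total 14 days.
Change in finish: 14 − 14 = +0 days.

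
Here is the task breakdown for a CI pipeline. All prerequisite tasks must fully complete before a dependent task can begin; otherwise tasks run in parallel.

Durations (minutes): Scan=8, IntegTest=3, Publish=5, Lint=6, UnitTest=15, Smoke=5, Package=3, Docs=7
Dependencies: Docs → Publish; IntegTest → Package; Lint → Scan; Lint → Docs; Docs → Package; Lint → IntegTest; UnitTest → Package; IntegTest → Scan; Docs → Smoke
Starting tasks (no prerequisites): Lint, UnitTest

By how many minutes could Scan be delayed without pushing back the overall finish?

The longest chain is Lint→Docs→Publish = 6+7+5 = 18; overall finish 18 minutes.
Longest path through Scan: 17 minutes (earliest finish 17, latest finish 18).
So Scan can slip 18 − 17 = 1 minute.

1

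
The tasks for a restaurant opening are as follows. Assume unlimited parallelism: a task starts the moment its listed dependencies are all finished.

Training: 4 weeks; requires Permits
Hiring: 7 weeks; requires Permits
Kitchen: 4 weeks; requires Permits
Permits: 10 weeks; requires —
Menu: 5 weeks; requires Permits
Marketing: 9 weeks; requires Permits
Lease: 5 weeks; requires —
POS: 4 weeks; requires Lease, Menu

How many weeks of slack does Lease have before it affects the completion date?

Critical path: Permits→Menu→POS = 10+5+4 = 19, so the finish is 19 weeks.
Lease finishes as early as 5 and must finish by 15.
Float = 19 − 9 = 10.

10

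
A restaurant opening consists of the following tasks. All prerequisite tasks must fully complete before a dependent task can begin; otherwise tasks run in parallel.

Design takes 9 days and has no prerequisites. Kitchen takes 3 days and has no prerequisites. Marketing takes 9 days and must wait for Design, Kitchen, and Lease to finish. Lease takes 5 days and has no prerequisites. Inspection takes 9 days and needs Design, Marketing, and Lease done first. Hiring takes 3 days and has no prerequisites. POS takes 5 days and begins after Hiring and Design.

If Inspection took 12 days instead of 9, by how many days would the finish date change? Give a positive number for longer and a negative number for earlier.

3

As given, the longest chain is Design→Marketing→Inspection = 9+9+9 = 27, so the finish is 27 days.
Inspection lies on that path, so at 12 days the path becomes 30 days.
The critical path is still Design→Marketing→Inspection; finish is now 30 days.
Change in finish: 30 − 27 = +3 days.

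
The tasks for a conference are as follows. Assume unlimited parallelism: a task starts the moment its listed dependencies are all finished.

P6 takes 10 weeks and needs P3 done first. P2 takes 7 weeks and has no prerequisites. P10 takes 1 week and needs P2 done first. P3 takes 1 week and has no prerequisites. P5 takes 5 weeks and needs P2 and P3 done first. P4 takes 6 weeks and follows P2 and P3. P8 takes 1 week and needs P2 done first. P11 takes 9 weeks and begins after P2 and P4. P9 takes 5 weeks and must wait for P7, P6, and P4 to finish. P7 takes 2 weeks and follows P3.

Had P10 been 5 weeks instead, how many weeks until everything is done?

Critical path before the change: P2→P4→P11 = 7+6+9 = 22 giving 22 weeks.
The longest path through P10 is only 8 weeks, so P10 has float 14.
The critical path is still P2→P4→P11; finish is now 22 weeks.

22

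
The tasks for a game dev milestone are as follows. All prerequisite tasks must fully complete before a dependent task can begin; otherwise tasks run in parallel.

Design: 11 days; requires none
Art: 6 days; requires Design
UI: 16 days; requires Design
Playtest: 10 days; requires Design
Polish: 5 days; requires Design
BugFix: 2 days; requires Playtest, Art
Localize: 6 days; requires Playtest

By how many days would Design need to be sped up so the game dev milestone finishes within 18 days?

Current finish: 27 days; target: 18.
Design is on every critical path, so each day cut from Design cuts the finish by one (this holds down to a finish of 17).
Need 27 − 18 = 9 days off Design → Design becomes 2 days, finish becomes 18.

9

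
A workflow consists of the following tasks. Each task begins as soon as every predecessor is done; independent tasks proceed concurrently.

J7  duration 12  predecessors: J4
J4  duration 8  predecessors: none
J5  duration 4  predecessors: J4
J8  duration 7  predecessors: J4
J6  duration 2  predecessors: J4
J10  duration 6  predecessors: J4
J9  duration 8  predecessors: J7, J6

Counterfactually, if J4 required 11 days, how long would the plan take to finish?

31

The binding path is J4→J7→J9 = 8+12+8 = 28; finish at 28 days.
J4 lies on that path, so at 11 days the path becomes 31 days.
The critical path is still J4→J7→J9; finish is now 31 days.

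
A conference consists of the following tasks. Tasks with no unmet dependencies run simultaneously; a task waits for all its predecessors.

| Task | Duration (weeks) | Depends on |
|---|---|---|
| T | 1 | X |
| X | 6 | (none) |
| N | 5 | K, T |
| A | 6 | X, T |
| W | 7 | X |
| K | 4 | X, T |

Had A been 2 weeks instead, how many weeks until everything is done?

16

As given, the longest chain is X→T→K→N = 6+1+4+5 = 16, so the finish is 16 weeks.
A is off the critical path — its longest chain is 13 weeks, giving 3 of slack.
No other chain overtakes it, so the finish is 16 weeks.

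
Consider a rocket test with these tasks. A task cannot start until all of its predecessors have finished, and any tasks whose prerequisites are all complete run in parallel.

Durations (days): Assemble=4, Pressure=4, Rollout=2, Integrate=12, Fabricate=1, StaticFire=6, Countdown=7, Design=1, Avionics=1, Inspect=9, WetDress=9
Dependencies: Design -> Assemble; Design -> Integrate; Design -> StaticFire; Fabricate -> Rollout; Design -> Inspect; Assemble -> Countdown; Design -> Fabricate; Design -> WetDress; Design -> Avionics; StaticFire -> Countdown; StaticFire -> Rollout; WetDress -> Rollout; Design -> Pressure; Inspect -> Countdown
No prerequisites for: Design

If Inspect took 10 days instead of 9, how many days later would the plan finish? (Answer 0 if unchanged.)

Critical path before the change: Design→Inspect→Countdown = 1+9+7 = 17 giving 17 days.
Inspect is on the critical path; changing it to 10 makes that path 18 days.
The critical path is still Design→Inspect→Countdown; finish is now 18 days.
Change in finish: 18 − 17 = +1 days.

1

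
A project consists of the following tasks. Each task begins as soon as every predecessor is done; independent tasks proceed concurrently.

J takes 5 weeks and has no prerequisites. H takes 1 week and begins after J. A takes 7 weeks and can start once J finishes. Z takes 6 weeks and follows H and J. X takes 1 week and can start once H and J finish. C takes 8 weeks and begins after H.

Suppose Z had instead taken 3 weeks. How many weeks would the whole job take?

Actual critical path: J→H→C = 5+1+8 = 14 ⇒ 14 weeks.
Z has 2 weeks of float (longest path through it is 12).
That remains the longest chain; total 14 weeks.

14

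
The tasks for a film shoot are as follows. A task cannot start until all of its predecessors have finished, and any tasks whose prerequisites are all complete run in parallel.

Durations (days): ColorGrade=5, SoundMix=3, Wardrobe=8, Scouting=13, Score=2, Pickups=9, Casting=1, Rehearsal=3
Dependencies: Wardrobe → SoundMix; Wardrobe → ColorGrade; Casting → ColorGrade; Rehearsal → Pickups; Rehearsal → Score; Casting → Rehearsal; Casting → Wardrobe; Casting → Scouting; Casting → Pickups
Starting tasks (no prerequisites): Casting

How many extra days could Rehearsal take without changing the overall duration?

1

The longest chain is Casting→Scouting = 1+13 = 14; overall finish 14 days.
The longest chain containing Rehearsal totals 13 days.
Slack of Rehearsal = 2 − 1 = 1 day.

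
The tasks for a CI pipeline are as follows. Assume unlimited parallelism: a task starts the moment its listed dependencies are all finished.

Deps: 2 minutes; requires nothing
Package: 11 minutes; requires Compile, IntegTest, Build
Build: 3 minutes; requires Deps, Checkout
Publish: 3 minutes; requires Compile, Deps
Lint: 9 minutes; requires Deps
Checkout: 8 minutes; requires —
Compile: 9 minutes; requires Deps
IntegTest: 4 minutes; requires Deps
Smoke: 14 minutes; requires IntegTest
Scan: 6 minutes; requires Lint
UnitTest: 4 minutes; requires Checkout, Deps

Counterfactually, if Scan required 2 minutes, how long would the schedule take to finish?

Actual critical path: Checkout→Build→Package = 8+3+11 = 22 ⇒ 22 minutes.
The longest path through Scan is only 17 minutes, so Scan has float 5.
The critical path is still Checkout→Build→Package; finish is now 22 minutes.

22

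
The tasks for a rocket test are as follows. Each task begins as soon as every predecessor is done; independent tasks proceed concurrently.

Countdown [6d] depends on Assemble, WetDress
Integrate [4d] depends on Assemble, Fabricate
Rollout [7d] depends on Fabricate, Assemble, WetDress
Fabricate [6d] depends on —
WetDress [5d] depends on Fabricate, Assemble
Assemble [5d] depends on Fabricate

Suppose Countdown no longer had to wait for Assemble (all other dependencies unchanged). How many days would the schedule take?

23

Original critical path: Fabricate→Assemble→WetDress→Rollout = 6+5+5+7 = 23 ⇒ 23 days.
Dropping Assemble→Countdown doesn't change Countdown's earliest start (16); another predecessor still binds.
After: Fabricate→Assemble→WetDress→Rollout = 6+5+5+7 = 23 → 23 days.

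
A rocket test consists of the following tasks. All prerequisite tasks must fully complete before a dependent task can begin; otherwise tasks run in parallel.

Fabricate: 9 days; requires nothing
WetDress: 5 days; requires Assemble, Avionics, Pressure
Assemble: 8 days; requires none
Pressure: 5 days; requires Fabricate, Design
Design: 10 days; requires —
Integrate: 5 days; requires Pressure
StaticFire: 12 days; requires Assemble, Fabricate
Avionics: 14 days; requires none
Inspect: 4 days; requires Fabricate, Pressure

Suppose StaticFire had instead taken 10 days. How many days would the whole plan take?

20

The binding path is Fabricate→StaticFire = 9+12 = 21; finish at 21 days.
StaticFire lies on that path, so at 10 days the path becomes 19 days.
The binding chain switches to Design→Pressure→WetDress = 10+5+5 = 20; finish 20 days.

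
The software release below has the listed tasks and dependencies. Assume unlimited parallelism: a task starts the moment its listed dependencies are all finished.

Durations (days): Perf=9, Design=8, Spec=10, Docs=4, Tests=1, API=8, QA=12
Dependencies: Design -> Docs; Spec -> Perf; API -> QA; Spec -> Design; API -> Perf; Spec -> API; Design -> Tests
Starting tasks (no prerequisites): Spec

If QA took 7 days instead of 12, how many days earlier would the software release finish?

Baseline: Spec→API→QA = 10+8+12 = 30 → 30 days.
QA is on the critical path; changing it to 7 makes that path 25 days.
New critical path: Spec→API→Perf = 10+8+9 = 27 ⇒ 27 days.
Change in finish: 27 − 30 = -3 days.

3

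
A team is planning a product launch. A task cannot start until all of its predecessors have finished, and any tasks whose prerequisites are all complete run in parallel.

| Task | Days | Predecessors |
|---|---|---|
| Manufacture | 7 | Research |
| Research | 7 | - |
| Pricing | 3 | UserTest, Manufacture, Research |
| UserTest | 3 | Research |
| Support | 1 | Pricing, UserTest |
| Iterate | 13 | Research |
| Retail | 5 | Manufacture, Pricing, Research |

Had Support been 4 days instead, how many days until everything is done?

Critical path before the change: Research→Manufacture→Pricing→Retail = 7+7+3+5 = 22 giving 22 days.
Support has 4 days of float (longest path through it is 18).
The critical path is still Research→Manufacture→Pricing→Retail; finish is now 22 days.

22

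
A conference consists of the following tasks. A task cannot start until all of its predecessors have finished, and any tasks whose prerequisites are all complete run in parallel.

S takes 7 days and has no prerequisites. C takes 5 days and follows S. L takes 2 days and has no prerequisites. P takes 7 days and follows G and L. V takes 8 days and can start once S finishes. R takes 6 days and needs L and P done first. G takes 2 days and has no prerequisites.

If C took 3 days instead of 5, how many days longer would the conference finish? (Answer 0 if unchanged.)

Critical path before the change: L→P→R = 2+7+6 = 15 giving 15 days.
The longest path through C is only 12 days, so C has float 3.
No other chain overtakes it, so the finish is 15 days.
Change in finish: 15 − 15 = +0 days.

0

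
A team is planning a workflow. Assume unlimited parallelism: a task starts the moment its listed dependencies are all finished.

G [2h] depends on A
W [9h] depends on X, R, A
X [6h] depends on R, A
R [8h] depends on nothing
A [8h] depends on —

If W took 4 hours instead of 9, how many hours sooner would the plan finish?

Baseline: R→X→W = 8+6+9 = 23 → 23 hours.
W is on the critical path; changing it to 4 makes that path 18 hours.
That remains the longest chain; total 18 hours.
Change in finish: 18 − 23 = -5 hours.

5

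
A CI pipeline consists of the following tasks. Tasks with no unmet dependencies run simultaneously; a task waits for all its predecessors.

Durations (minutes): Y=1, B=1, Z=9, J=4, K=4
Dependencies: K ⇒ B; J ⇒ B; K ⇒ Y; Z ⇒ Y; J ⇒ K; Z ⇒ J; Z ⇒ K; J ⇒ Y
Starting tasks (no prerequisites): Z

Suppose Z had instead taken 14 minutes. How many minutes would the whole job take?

Actual critical path: Z→J→K→Y = 9+4+4+1 = 18 ⇒ 18 minutes.
Z lies on that path, so at 14 minutes the path becomes 23 minutes.
That remains the longest chain; total 23 minutes.

23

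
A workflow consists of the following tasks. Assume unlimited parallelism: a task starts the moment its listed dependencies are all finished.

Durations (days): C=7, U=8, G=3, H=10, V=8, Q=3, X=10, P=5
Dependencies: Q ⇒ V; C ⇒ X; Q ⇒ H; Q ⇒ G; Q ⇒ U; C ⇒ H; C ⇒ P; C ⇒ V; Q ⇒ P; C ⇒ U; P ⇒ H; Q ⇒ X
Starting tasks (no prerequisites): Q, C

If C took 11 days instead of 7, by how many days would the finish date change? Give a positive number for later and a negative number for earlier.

Critical path before the change: C→P→H = 7+5+10 = 22 giving 22 days.
Since C is critical, the +4 change carries straight to that chain (now 26 days).
No other chain overtakes it, so the finish is 26 days.
Change in finish: 26 − 22 = +4 days.

4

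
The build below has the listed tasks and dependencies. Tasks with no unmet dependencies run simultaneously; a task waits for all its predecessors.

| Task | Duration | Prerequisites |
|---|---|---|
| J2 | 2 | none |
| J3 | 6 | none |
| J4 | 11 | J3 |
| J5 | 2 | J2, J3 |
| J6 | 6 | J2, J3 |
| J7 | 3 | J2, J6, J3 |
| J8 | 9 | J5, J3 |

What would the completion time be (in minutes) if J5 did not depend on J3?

With the dependency in place, J3→J4 = 6+11 = 17 sets the finish at 17 minutes.
Without J3→J5, J5's earliest start moves from 6 to 2.
After: J3→J4 = 6+11 = 17 → 17 minutes.

17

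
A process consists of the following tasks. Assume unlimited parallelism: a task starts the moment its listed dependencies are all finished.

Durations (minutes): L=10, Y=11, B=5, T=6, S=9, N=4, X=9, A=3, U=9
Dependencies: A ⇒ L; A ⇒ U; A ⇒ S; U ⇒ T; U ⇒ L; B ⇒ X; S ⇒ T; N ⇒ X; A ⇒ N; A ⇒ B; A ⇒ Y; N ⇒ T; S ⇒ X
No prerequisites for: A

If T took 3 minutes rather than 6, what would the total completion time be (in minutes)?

22

Critical path before the change: A→U→L = 3+9+10 = 22 giving 22 minutes.
T is off the critical path — its longest chain is 18 minutes, giving 4 of slack.
That remains the longest chain; total 22 minutes.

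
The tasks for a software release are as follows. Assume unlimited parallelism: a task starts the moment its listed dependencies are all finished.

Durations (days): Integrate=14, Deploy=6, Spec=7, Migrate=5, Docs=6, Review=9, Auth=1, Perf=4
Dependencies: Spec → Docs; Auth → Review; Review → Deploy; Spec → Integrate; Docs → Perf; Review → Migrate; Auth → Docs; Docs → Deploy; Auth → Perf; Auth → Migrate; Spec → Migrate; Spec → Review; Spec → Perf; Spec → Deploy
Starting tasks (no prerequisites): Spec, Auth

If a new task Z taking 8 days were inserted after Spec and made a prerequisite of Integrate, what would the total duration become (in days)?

Originally the schedule takes 22 days.
With Z inserted, Integrate now waits for max(Spec, Z).
New critical path: Spec→Z→Integrate = 7+8+14 = 29 ⇒ 29 days.

29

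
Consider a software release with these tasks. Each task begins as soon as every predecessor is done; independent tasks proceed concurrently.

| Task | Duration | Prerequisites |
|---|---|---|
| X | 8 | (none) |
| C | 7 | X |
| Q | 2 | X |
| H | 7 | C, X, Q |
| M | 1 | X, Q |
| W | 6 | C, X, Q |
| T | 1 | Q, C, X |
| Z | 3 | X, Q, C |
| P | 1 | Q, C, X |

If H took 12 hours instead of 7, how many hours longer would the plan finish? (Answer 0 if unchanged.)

5

Actual critical path: X→C→H = 8+7+7 = 22 ⇒ 22 hours.
H is on the critical path; changing it to 12 makes that path 27 hours.
The critical path is still X→C→H; finish is now 27 hours.
Change in finish: 27 − 22 = +5 hours.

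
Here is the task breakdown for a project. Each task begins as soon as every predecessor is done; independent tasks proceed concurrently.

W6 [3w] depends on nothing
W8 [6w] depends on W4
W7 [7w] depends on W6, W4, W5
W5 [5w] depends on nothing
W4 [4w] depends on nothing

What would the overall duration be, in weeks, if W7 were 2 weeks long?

The binding path is W5→W7 = 5+7 = 12; finish at 12 weeks.
Since W7 is critical, the -5 change carries straight to that chain (now 7 weeks).
New critical path: W4→W8 = 4+6 = 10 ⇒ 10 weeks.

10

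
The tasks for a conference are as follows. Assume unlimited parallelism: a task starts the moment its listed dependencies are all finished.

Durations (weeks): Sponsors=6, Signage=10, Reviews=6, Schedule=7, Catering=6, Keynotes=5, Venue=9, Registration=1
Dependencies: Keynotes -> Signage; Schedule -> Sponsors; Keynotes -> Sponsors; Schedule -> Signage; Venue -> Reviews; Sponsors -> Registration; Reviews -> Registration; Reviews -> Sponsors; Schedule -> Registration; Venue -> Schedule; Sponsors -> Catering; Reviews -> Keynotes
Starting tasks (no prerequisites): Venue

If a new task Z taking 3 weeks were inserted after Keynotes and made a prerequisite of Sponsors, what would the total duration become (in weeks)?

35

Originally the job takes 32 weeks.
With Z inserted, Sponsors now waits for max(Keynotes, Schedule, Reviews, Z).
New critical path: Venue→Reviews→Keynotes→Z→Sponsors→Catering = 9+6+5+3+6+6 = 35 ⇒ 35 weeks.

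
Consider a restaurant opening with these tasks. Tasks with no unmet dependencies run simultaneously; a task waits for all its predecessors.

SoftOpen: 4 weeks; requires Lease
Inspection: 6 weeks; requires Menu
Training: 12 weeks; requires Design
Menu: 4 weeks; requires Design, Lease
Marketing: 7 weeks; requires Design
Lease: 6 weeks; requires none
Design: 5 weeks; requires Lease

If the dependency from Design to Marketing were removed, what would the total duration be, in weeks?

Original critical path: Lease→Design→Training = 6+5+12 = 23 ⇒ 23 weeks.
Without Design→Marketing, Marketing's earliest start moves from 11 to 0.
New critical path: Lease→Design→Training = 6+5+12 = 23 ⇒ 23 weeks.

23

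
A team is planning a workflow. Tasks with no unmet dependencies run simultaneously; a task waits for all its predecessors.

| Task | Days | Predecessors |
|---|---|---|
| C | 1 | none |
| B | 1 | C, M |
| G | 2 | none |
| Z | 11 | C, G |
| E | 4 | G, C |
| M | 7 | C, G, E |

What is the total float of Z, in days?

The longest chain is G→E→M→B = 2+4+7+1 = 14; overall finish 14 days.
Longest path through Z: 13 days (earliest finish 13, latest finish 14).
Slack of Z = 3 − 2 = 1 day.

1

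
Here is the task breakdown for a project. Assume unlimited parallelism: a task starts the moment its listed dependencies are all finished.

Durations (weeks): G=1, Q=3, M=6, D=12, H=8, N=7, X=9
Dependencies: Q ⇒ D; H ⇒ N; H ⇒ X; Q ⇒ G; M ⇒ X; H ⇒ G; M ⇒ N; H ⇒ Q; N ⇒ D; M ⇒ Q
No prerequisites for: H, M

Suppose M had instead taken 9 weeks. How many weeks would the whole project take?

28

Actual critical path: H→N→D = 8+7+12 = 27 ⇒ 27 weeks.
M is off the critical path — its longest chain is 25 weeks, giving 2 of slack.
Now M→N→D = 9+7+12 = 28 is longest, so the finish becomes 28 weeks.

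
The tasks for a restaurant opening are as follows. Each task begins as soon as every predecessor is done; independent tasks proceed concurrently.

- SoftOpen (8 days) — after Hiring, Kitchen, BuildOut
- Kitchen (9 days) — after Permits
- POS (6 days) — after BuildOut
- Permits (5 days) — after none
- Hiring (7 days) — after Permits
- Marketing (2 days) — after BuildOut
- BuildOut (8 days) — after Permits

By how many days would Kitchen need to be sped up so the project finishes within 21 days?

1

Current finish: 22 days; target: 21.
Kitchen is on every critical path, so each day cut from Kitchen cuts the finish by one (this holds down to a finish of 21).
Need 22 − 21 = 1 day off Kitchen → Kitchen becomes 8 days, finish becomes 21.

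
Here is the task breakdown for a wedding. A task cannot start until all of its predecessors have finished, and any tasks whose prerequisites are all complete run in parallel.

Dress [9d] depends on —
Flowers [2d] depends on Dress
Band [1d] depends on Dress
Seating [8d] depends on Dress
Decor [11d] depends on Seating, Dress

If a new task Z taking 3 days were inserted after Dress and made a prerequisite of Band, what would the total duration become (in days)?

Originally the wedding takes 28 days.
With Z inserted, Band now waits for max(Dress, Z).
New critical path: Dress→Seating→Decor = 9+8+11 = 28 ⇒ 28 days.

28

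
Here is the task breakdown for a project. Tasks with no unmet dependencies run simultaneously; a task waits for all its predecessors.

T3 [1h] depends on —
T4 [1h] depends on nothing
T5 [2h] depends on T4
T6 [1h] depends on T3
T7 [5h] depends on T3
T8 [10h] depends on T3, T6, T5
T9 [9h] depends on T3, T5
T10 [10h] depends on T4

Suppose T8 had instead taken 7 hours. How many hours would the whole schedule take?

Critical path before the change: T4→T5→T8 = 1+2+10 = 13 giving 13 hours.
T8 lies on that path, so at 7 hours the path becomes 10 hours.
New critical path: T4→T5→T9 = 1+2+9 = 12 ⇒ 12 hours.

12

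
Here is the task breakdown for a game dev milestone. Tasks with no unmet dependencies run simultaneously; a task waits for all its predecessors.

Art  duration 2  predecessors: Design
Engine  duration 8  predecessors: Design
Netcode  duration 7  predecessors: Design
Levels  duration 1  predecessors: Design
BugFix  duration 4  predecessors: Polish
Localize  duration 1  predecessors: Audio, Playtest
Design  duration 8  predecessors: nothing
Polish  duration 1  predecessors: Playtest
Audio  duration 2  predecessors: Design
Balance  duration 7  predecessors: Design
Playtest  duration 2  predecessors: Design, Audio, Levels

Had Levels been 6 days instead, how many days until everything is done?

Baseline: Design→Audio→Playtest→Polish→BugFix = 8+2+2+1+4 = 17 → 17 days.
The longest path through Levels is only 16 days, so Levels has float 1.
New critical path: Design→Levels→Playtest→Polish→BugFix = 8+6+2+1+4 = 21 ⇒ 21 days.

21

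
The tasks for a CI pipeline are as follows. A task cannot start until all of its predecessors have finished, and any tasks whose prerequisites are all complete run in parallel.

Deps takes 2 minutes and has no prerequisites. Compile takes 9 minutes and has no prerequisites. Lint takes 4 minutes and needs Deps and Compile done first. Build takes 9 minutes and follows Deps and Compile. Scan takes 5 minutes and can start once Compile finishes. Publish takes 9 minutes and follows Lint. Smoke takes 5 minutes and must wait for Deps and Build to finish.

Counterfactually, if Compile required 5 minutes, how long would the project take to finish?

19

Baseline: Compile→Build→Smoke = 9+9+5 = 23 → 23 minutes.
Since Compile is critical, the -4 change carries straight to that chain (now 19 minutes).
No other chain overtakes it, so the finish is 19 minutes.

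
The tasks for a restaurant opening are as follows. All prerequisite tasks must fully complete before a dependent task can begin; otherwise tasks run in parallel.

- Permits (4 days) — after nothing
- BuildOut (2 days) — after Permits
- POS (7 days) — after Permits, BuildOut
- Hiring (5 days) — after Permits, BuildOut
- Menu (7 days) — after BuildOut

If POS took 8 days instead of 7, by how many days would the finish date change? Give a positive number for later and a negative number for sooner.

The binding path is Permits→BuildOut→POS = 4+2+7 = 13; finish at 13 days.
Since POS is critical, the +1 change carries straight to that chain (now 14 days).
The critical path is still Permits→BuildOut→POS; finish is now 14 days.
Change in finish: 14 − 13 = +1 days.

1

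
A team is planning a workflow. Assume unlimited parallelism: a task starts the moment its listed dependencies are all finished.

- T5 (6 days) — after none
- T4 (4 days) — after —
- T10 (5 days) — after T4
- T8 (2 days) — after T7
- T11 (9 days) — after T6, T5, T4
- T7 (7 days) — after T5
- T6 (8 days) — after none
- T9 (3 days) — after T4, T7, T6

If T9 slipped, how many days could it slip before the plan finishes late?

1

Critical path: T6→T11 = 8+9 = 17, so the finish is 17 days.
Longest path through T9: 16 days (earliest finish 16, latest finish 17).
So T9 can slip 17 − 16 = 1 day.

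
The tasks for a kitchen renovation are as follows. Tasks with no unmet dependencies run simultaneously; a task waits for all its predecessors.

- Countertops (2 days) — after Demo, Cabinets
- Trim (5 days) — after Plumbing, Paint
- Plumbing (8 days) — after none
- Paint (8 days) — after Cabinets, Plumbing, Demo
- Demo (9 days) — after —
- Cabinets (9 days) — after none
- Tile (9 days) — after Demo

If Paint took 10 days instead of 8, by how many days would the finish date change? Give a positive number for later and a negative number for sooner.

Actual critical path: Demo→Paint→Trim = 9+8+5 = 22 ⇒ 22 days.
Since Paint is critical, the +2 change carries straight to that chain (now 24 days).
That remains the longest chain; total 24 days.
Change in finish: 24 − 22 = +2 days.

2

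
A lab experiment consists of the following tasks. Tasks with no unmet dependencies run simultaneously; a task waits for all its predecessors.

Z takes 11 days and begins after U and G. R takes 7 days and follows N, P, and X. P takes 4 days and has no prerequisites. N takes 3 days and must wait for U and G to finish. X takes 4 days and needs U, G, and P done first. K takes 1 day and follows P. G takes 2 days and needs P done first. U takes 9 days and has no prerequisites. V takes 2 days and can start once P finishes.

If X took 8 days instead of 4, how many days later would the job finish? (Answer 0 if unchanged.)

Actual critical path: U→X→R = 9+4+7 = 20 ⇒ 20 days.
X lies on that path, so at 8 days the path becomes 24 days.
That remains the longest chain; total 24 days.
Change in finish: 24 − 20 = +4 days.

4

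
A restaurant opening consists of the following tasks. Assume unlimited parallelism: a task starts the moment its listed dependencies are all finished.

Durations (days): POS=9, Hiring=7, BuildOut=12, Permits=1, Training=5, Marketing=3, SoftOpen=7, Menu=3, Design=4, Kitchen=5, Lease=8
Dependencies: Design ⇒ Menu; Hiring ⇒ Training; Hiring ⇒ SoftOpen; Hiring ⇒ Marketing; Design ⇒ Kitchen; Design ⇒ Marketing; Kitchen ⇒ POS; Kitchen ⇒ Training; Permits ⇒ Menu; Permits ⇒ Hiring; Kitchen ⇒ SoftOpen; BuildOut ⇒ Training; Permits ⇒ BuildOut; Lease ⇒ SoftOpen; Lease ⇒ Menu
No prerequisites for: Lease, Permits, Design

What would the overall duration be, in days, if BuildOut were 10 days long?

As given, the longest chain is Permits→BuildOut→Training = 1+12+5 = 18, so the finish is 18 days.
BuildOut is on the critical path; changing it to 10 makes that path 16 days.
New critical path: Design→Kitchen→POS = 4+5+9 = 18 ⇒ 18 days.

18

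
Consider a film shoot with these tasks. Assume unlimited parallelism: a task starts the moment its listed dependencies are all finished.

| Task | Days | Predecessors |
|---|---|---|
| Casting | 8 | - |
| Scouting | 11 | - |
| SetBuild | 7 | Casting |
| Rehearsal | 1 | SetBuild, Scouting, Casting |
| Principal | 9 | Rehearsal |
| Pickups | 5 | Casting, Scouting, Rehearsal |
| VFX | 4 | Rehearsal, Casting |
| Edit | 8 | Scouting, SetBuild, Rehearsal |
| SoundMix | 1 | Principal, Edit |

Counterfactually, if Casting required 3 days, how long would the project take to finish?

Actual critical path: Casting→SetBuild→Rehearsal→Principal→SoundMix = 8+7+1+9+1 = 26 ⇒ 26 days.
Casting is on the critical path; changing it to 3 makes that path 21 days.
New critical path: Scouting→Rehearsal→Principal→SoundMix = 11+1+9+1 = 22 ⇒ 22 days.

22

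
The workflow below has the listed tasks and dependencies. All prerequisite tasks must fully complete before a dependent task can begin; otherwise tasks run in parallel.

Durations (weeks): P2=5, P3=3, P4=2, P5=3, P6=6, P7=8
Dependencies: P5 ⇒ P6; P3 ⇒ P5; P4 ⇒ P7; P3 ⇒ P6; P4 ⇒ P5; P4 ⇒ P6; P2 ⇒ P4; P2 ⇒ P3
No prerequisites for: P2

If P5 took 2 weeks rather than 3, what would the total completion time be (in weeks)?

The binding path is P2→P3→P5→P6 = 5+3+3+6 = 17; finish at 17 weeks.
Since P5 is critical, the -1 change carries straight to that chain (now 16 weeks).
The critical path is still P2→P3→P5→P6; finish is now 16 weeks.

16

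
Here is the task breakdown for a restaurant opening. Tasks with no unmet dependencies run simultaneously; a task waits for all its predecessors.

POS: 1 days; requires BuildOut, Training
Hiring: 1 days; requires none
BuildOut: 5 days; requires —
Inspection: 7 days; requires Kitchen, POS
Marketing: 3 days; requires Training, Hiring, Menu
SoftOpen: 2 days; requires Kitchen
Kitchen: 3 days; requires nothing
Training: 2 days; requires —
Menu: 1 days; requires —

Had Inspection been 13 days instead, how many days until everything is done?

19

Baseline: BuildOut→POS→Inspection = 5+1+7 = 13 → 13 days.
Since Inspection is critical, the +6 change carries straight to that chain (now 19 days).
The critical path is still BuildOut→POS→Inspection; finish is now 19 days.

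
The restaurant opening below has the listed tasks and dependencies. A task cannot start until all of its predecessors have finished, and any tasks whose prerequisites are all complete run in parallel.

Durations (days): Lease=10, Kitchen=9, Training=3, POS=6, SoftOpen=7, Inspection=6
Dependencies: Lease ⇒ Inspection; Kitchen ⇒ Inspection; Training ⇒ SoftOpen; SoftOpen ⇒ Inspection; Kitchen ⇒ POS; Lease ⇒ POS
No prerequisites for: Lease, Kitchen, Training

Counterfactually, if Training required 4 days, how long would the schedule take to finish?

Critical path before the change: Training→SoftOpen→Inspection = 3+7+6 = 16 giving 16 days.
Since Training is critical, the +1 change carries straight to that chain (now 17 days).
The critical path is still Training→SoftOpen→Inspection; finish is now 17 days.

17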